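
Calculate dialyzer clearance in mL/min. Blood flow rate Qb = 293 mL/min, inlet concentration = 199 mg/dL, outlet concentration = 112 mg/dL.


K = Qb * (Cb_in - Cb_out) / Cb_in
K = 293 * (199 - 112) / 199
K = 128.1 mL/min


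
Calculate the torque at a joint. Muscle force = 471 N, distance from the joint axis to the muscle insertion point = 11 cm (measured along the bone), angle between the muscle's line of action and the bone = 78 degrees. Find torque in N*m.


Torque = F * d * sin(theta)   (moment arm = d*sin(theta))
d = 11 cm = 0.11 m
Torque = 471 * 0.11 * sin(78)
Torque = 50.68 N*m


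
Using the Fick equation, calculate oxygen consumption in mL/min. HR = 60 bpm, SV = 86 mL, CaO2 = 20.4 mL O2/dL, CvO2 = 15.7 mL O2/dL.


CO = HR*SV = 60*86/1000 = 5.16 L/min
a-v O2 diff = 20.4 - 15.7 = 4.7 mL/dL
VO2 = CO * (CaO2-CvO2) * 10 dL/L
VO2 = 5.16 * 4.7 * 10
VO2 = 242.5 mL/min


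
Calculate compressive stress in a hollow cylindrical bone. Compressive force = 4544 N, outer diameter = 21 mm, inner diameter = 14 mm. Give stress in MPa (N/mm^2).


A = pi*(r_o^2 - r_i^2)
r_o = 10.5 mm, r_i = 7 mm
A = 192.423 mm^2
sigma = F/A = 4544 / 192.423
sigma = 23.61 MPa


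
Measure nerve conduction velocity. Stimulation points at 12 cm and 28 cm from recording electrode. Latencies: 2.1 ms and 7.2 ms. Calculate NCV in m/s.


Distance = (28 - 12) / 100 = 0.16 m
dt = (7.2 - 2.1) / 1000 = 0.0051 s
NCV = dist / dt = 31.37 m/s


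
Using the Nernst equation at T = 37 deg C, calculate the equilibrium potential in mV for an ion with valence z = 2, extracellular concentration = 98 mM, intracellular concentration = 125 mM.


E = (RT/(zF)) * ln(C_out/C_in)
T = 37 + 273.15 = 310.15 K
E = (8.314 * 310.15 / (2 * 96485)) * ln(98/125)
E = -3.252 mV


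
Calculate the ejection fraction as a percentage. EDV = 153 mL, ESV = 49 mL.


SV = EDV - ESV = 153 - 49 = 104 mL
EF = SV/EDV * 100 = 104/153 * 100
EF = 67.97%


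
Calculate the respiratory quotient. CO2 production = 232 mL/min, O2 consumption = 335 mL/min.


RQ = VCO2 / VO2
RQ = 232 / 335
RQ = 0.6925


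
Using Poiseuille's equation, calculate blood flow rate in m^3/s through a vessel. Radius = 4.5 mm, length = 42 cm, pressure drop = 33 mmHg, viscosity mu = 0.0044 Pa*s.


Q = pi*r^4*dP / (8*mu*L)
r = 0.0045 m, L = 0.42 m
dP = 33 mmHg = 4399.626 Pa
Q = 3.8337e-04 m^3/s


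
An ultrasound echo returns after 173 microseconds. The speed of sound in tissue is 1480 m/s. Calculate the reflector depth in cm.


depth = c * t / 2
t = 173 us = 1.7300e-04 s
depth = 1480 * 1.7300e-04 / 2
depth = 0.12802 m = 12.802 cm


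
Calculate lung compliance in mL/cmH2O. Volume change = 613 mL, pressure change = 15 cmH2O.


C = dV / dP
C = 613 / 15
C = 40.87 mL/cmH2O


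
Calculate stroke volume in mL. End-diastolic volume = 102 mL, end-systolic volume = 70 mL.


SV = EDV - ESV
SV = 102 - 70
SV = 32 mL


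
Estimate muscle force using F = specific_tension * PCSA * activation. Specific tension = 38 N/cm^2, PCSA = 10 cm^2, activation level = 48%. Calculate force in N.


F = sigma * PCSA * activation
F = 38 * 10 * 0.48
F = 182.4 N


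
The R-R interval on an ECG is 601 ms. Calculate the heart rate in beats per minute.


HR = 60 / RR_interval(s)
RR = 601 ms = 0.601 s
HR = 60 / 0.601 = 99.83 bpm


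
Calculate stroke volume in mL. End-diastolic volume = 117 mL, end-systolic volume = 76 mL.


SV = EDV - ESV
SV = 117 - 76
SV = 41 mL


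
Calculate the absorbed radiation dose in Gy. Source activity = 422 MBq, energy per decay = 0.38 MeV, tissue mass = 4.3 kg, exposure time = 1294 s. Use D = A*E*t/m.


A = 422 MBq = 4.2200e+08 Bq
E = 0.38 MeV = 6.0876e-14 J
D = A*E*t/m = 4.2200e+08*6.0876e-14*1294/4.3
D = 0.007731 Gy


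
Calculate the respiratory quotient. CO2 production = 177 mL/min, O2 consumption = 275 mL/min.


RQ = VCO2 / VO2
RQ = 177 / 275
RQ = 0.6436


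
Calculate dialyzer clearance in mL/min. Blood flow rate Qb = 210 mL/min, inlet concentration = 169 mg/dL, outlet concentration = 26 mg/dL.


K = Qb * (Cb_in - Cb_out) / Cb_in
K = 210 * (169 - 26) / 169
K = 177.7 mL/min


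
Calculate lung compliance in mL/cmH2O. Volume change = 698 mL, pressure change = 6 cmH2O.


C = dV / dP
C = 698 / 6
C = 116.3 mL/cmH2O


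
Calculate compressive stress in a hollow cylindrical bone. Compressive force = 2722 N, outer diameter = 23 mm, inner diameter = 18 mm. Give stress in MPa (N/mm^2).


A = pi*(r_o^2 - r_i^2)
r_o = 11.5 mm, r_i = 9 mm
A = 161.007 mm^2
sigma = F/A = 2722 / 161.007
sigma = 16.91 MPa


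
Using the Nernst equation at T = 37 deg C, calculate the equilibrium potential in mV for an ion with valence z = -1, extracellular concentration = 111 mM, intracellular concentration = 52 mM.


E = (RT/(zF)) * ln(C_out/C_in)
T = 37 + 273.15 = 310.15 K
E = (8.314 * 310.15 / (-1 * 96485)) * ln(111/52)
E = -20.27 mV


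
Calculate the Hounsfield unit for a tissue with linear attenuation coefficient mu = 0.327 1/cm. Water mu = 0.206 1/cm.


HU = ((mu_tissue - mu_water) / mu_water) * 1000
HU = ((0.327 - 0.206) / 0.206) * 1000
HU = 587.4


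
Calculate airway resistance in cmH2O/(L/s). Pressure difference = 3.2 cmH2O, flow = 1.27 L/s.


R = dP / flow
R = 3.2 / 1.27
R = 2.52 cmH2O/(L/s)


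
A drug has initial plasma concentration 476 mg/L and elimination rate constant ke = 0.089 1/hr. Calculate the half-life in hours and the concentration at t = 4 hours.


t_half = ln(2) / ke = 0.693147 / 0.089 = 7.788 hr
C(t) = C0 * exp(-ke*t) = 476 * exp(-0.089*4)
C(4) = 333.4 mg/L


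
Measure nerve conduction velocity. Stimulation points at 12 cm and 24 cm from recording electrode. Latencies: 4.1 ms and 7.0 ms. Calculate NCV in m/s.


Distance = (24 - 12) / 100 = 0.12 m
dt = (7.0 - 4.1) / 1000 = 0.0029 s
NCV = dist / dt = 41.38 m/s


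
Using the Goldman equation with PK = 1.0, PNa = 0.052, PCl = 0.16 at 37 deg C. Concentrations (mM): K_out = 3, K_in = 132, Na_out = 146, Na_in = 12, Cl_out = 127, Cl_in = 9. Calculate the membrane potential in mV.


Vm = (RT/F)*ln((PK*Ko + PNa*Nao + PCl*Cli)/(PK*Ki + PNa*Nai + PCl*Clo))
Numer = 12.032, Denom = 152.944
Vm = -67.95 mV


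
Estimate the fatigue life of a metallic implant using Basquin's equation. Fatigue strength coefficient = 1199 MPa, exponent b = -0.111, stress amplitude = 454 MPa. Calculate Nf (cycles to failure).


sigma_a = sigma_f' * (2Nf)^b
2Nf = (sigma_a/sigma_f')^(1/b)
2Nf = (454/1199)^(1/-0.111)
2Nf = 6304.7757
Nf = 3152


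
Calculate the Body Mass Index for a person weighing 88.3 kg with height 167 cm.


BMI = weight / height^2
height = 167 cm = 1.67 m
BMI = 88.3 / 1.67^2
BMI = 31.66 kg/m^2


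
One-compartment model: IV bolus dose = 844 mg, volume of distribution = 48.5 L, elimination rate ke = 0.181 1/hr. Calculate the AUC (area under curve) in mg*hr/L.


C0 = Dose/Vd = 844/48.5 = 17.4021 mg/L
AUC = C0/ke = 17.4021/0.181
AUC = 96.14 mg*hr/L


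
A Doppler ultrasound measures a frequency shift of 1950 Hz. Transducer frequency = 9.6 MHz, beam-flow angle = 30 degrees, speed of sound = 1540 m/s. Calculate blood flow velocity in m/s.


v = fd * c / (2 * f0 * cos(theta))
v = 1950 * 1540 / (2 * 9.6000e+06 * cos(30))
v = 0.1806 m/s


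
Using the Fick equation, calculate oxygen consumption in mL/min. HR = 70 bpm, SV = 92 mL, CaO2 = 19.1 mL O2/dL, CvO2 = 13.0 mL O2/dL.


CO = HR*SV = 70*92/1000 = 6.44 L/min
a-v O2 diff = 19.1 - 13.0 = 6.1 mL/dL
VO2 = CO * (CaO2-CvO2) * 10 dL/L
VO2 = 6.44 * 6.1 * 10
VO2 = 392.8 mL/min


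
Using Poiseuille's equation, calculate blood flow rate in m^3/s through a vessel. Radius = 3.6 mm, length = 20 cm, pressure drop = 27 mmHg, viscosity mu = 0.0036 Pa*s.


Q = pi*r^4*dP / (8*mu*L)
r = 0.0036 m, L = 0.2 m
dP = 27 mmHg = 3599.694 Pa
Q = 3.2976e-04 m^3/s


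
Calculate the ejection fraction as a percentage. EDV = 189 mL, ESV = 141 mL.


SV = EDV - ESV = 189 - 141 = 48 mL
EF = SV/EDV * 100 = 48/189 * 100
EF = 25.4%


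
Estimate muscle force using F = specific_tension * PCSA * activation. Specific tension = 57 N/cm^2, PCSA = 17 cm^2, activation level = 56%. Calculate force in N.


F = sigma * PCSA * activation
F = 57 * 17 * 0.56
F = 542.6 N


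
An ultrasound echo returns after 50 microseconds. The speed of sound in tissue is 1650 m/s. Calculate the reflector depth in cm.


depth = c * t / 2
t = 50 us = 5.0000e-05 s
depth = 1650 * 5.0000e-05 / 2
depth = 0.04125 m = 4.125 cm


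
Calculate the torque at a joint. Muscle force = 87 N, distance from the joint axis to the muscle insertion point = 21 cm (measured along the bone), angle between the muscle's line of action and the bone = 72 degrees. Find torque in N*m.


Torque = F * d * sin(theta)   (moment arm = d*sin(theta))
d = 21 cm = 0.21 m
Torque = 87 * 0.21 * sin(72)
Torque = 17.38 N*m


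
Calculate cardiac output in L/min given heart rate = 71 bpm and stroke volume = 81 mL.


CO = HR * SV
CO = 71 * 81 / 1000
CO = 5.751 L/min


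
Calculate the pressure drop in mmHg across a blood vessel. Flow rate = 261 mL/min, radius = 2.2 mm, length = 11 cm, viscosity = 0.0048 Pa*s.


dP = 8*mu*L*Q / (pi*r^4)
Q = 261 mL/min = 4.35e-06 m^3/s
dP = 249.674 Pa = 249.674 / 133.322 mmHg = 1.873 mmHg


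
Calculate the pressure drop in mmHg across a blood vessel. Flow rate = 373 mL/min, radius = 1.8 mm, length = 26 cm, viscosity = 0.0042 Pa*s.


dP = 8*mu*L*Q / (pi*r^4)
Q = 373 mL/min = 6.21667e-06 m^3/s
dP = 1646.76 Pa = 1646.76 / 133.322 mmHg = 12.35 mmHg


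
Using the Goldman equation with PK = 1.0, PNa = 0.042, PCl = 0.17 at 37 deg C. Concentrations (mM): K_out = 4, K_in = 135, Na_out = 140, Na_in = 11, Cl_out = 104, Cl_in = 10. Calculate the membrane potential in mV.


Vm = (RT/F)*ln((PK*Ko + PNa*Nao + PCl*Cli)/(PK*Ki + PNa*Nai + PCl*Clo))
Numer = 11.58, Denom = 153.142
Vm = -69.01 mV


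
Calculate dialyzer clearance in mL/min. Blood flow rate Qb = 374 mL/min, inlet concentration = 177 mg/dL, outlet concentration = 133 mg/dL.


K = Qb * (Cb_in - Cb_out) / Cb_in
K = 374 * (177 - 133) / 177
K = 92.97 mL/min


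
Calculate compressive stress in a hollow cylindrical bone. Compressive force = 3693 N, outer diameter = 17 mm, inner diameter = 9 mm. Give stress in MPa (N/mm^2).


A = pi*(r_o^2 - r_i^2)
r_o = 8.5 mm, r_i = 4.5 mm
A = 163.363 mm^2
sigma = F/A = 3693 / 163.363
sigma = 22.61 MPa


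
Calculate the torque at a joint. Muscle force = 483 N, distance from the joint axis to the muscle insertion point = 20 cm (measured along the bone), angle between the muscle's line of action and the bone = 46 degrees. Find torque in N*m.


Torque = F * d * sin(theta)   (moment arm = d*sin(theta))
d = 20 cm = 0.2 m
Torque = 483 * 0.2 * sin(46)
Torque = 69.49 N*m


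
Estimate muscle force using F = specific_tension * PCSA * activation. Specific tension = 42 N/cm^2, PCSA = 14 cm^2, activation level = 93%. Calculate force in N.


F = sigma * PCSA * activation
F = 42 * 14 * 0.93
F = 546.8 N


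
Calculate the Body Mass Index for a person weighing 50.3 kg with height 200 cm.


BMI = weight / height^2
height = 200 cm = 2 m
BMI = 50.3 / 2^2
BMI = 12.57 kg/m^2


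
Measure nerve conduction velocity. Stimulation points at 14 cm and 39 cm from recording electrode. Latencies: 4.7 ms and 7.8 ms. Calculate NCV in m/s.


Distance = (39 - 14) / 100 = 0.25 m
dt = (7.8 - 4.7) / 1000 = 0.0031 s
NCV = dist / dt = 80.65 m/s


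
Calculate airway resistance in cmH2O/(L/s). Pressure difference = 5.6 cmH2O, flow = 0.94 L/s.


R = dP / flow
R = 5.6 / 0.94
R = 5.957 cmH2O/(L/s)


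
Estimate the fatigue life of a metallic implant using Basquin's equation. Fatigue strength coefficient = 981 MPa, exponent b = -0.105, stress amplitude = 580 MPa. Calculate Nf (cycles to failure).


sigma_a = sigma_f' * (2Nf)^b
2Nf = (sigma_a/sigma_f')^(1/b)
2Nf = (580/981)^(1/-0.105)
2Nf = 149.18458
Nf = 74.59


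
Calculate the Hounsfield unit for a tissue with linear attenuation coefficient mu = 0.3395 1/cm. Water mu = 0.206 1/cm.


HU = ((mu_tissue - mu_water) / mu_water) * 1000
HU = ((0.3395 - 0.206) / 0.206) * 1000
HU = 648.1


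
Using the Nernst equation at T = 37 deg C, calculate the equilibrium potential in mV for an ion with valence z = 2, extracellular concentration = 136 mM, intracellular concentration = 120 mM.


E = (RT/(zF)) * ln(C_out/C_in)
T = 37 + 273.15 = 310.15 K
E = (8.314 * 310.15 / (2 * 96485)) * ln(136/120)
E = 1.673 mV


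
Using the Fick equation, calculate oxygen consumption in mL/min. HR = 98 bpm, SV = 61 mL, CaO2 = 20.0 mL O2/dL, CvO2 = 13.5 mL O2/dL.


CO = HR*SV = 98*61/1000 = 5.978 L/min
a-v O2 diff = 20.0 - 13.5 = 6.5 mL/dL
VO2 = CO * (CaO2-CvO2) * 10 dL/L
VO2 = 5.978 * 6.5 * 10
VO2 = 388.6 mL/min


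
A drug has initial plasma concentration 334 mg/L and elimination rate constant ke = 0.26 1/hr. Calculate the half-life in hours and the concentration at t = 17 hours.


t_half = ln(2) / ke = 0.693147 / 0.26 = 2.666 hr
C(t) = C0 * exp(-ke*t) = 334 * exp(-0.26*17)
C(17) = 4.019 mg/L


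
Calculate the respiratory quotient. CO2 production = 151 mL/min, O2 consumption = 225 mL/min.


RQ = VCO2 / VO2
RQ = 151 / 225
RQ = 0.6711


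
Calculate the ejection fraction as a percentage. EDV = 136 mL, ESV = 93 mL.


SV = EDV - ESV = 136 - 93 = 43 mL
EF = SV/EDV * 100 = 43/136 * 100
EF = 31.62%


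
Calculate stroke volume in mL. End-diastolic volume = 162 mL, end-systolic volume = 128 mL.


SV = EDV - ESV
SV = 162 - 128
SV = 34 mL


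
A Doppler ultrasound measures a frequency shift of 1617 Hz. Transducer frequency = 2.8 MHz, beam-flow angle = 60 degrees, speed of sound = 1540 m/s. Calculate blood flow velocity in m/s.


v = fd * c / (2 * f0 * cos(theta))
v = 1617 * 1540 / (2 * 2.8000e+06 * cos(60))
v = 0.8893 m/s


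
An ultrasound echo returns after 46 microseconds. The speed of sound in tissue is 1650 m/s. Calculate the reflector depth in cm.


depth = c * t / 2
t = 46 us = 4.6000e-05 s
depth = 1650 * 4.6000e-05 / 2
depth = 0.03795 m = 3.795 cm


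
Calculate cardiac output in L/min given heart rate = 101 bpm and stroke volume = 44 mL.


CO = HR * SV
CO = 101 * 44 / 1000
CO = 4.444 L/min


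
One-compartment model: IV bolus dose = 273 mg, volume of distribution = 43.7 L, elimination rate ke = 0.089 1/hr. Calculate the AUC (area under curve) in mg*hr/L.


C0 = Dose/Vd = 273/43.7 = 6.24714 mg/L
AUC = C0/ke = 6.24714/0.089
AUC = 70.19 mg*hr/L


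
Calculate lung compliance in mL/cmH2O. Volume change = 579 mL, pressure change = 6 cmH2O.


C = dV / dP
C = 579 / 6
C = 96.5 mL/cmH2O


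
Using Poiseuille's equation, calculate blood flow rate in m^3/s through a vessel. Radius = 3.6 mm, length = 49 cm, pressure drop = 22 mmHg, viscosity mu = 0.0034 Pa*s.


Q = pi*r^4*dP / (8*mu*L)
r = 0.0036 m, L = 0.49 m
dP = 22 mmHg = 2933.084 Pa
Q = 1.1612e-04 m^3/s


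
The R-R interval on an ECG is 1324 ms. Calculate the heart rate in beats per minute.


HR = 60 / RR_interval(s)
RR = 1324 ms = 1.324 s
HR = 60 / 1.324 = 45.32 bpm


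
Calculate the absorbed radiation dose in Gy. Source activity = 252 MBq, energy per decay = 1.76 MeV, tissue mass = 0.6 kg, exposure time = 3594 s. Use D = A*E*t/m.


A = 252 MBq = 2.5200e+08 Bq
E = 1.76 MeV = 2.81952e-13 J
D = A*E*t/m = 2.5200e+08*2.81952e-13*3594/0.6
D = 0.4256 Gy


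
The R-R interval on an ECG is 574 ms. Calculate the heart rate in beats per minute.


HR = 60 / RR_interval(s)
RR = 574 ms = 0.574 s
HR = 60 / 0.574 = 104.5 bpm


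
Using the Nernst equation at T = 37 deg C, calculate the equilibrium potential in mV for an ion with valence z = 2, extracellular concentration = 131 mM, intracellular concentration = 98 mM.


E = (RT/(zF)) * ln(C_out/C_in)
T = 37 + 273.15 = 310.15 K
E = (8.314 * 310.15 / (2 * 96485)) * ln(131/98)
E = 3.878 mV


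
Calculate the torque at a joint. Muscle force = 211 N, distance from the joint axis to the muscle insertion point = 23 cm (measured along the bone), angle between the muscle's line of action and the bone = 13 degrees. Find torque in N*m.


Torque = F * d * sin(theta)   (moment arm = d*sin(theta))
d = 23 cm = 0.23 m
Torque = 211 * 0.23 * sin(13)
Torque = 10.92 N*m


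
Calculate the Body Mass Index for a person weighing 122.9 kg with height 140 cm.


BMI = weight / height^2
height = 140 cm = 1.4 m
BMI = 122.9 / 1.4^2
BMI = 62.7 kg/m^2


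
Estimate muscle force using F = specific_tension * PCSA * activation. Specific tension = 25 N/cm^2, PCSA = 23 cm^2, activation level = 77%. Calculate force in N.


F = sigma * PCSA * activation
F = 25 * 23 * 0.77
F = 442.8 N


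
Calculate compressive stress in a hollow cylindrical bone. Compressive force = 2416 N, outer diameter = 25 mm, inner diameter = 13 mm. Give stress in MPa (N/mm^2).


A = pi*(r_o^2 - r_i^2)
r_o = 12.5 mm, r_i = 6.5 mm
A = 358.142 mm^2
sigma = F/A = 2416 / 358.142
sigma = 6.746 MPa


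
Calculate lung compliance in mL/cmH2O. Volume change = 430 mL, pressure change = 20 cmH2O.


C = dV / dP
C = 430 / 20
C = 21.5 mL/cmH2O


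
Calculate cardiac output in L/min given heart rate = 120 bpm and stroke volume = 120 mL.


CO = HR * SV
CO = 120 * 120 / 1000
CO = 14.4 L/min


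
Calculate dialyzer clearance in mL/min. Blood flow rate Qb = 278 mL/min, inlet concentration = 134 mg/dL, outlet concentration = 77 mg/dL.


K = Qb * (Cb_in - Cb_out) / Cb_in
K = 278 * (134 - 77) / 134
K = 118.3 mL/min


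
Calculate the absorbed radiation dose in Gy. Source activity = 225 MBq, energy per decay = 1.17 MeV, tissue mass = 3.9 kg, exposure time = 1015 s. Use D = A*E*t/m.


A = 225 MBq = 2.2500e+08 Bq
E = 1.17 MeV = 1.87434e-13 J
D = A*E*t/m = 2.2500e+08*1.87434e-13*1015/3.9
D = 0.01098 Gy


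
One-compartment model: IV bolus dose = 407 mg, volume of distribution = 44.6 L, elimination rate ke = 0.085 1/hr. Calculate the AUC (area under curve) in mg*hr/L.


C0 = Dose/Vd = 407/44.6 = 9.12556 mg/L
AUC = C0/ke = 9.12556/0.085
AUC = 107.4 mg*hr/L


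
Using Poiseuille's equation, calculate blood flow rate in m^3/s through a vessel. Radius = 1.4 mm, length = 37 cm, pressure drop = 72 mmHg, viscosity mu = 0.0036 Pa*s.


Q = pi*r^4*dP / (8*mu*L)
r = 0.0014 m, L = 0.37 m
dP = 72 mmHg = 9599.184 Pa
Q = 1.0872e-05 m^3/s


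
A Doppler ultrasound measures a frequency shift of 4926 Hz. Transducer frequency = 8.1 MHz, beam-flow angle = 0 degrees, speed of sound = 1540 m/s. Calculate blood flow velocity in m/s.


v = fd * c / (2 * f0 * cos(theta))
v = 4926 * 1540 / (2 * 8.1000e+06 * cos(0))
v = 0.4683 m/s


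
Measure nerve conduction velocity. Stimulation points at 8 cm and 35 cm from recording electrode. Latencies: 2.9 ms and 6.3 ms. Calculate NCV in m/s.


Distance = (35 - 8) / 100 = 0.27 m
dt = (6.3 - 2.9) / 1000 = 0.0034 s
NCV = dist / dt = 79.41 m/s


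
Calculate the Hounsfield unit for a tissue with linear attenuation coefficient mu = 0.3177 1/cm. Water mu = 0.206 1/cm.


HU = ((mu_tissue - mu_water) / mu_water) * 1000
HU = ((0.3177 - 0.206) / 0.206) * 1000
HU = 542.2


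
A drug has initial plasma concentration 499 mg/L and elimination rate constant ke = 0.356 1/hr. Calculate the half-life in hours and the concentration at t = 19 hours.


t_half = ln(2) / ke = 0.693147 / 0.356 = 1.947 hr
C(t) = C0 * exp(-ke*t) = 499 * exp(-0.356*19)
C(19) = 0.5761 mg/L


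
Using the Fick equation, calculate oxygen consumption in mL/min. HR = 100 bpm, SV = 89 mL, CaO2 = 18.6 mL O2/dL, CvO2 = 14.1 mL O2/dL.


CO = HR*SV = 100*89/1000 = 8.9 L/min
a-v O2 diff = 18.6 - 14.1 = 4.5 mL/dL
VO2 = CO * (CaO2-CvO2) * 10 dL/L
VO2 = 8.9 * 4.5 * 10
VO2 = 400.5 mL/min


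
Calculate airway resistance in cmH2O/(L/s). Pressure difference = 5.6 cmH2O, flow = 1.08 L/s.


R = dP / flow
R = 5.6 / 1.08
R = 5.185 cmH2O/(L/s)


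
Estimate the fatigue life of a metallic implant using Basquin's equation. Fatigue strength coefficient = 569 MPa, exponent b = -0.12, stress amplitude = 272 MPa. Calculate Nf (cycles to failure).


sigma_a = sigma_f' * (2Nf)^b
2Nf = (sigma_a/sigma_f')^(1/b)
2Nf = (272/569)^(1/-0.12)
2Nf = 469.02359
Nf = 234.5


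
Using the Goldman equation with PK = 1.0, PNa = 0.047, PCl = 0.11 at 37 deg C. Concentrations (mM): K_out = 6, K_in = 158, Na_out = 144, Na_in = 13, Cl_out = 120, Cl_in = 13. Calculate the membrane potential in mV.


Vm = (RT/F)*ln((PK*Ko + PNa*Nao + PCl*Cli)/(PK*Ki + PNa*Nai + PCl*Clo))
Numer = 14.198, Denom = 171.811
Vm = -66.63 mV


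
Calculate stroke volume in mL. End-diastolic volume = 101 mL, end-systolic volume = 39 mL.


SV = EDV - ESV
SV = 101 - 39
SV = 62 mL


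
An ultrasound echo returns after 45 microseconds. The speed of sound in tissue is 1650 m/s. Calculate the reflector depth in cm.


depth = c * t / 2
t = 45 us = 4.5000e-05 s
depth = 1650 * 4.5000e-05 / 2
depth = 0.037125 m = 3.7125 cm


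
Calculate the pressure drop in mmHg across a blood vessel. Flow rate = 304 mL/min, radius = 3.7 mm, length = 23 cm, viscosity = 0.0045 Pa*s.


dP = 8*mu*L*Q / (pi*r^4)
Q = 304 mL/min = 5.06667e-06 m^3/s
dP = 71.2519 Pa = 71.2519 / 133.322 mmHg = 0.5344 mmHg


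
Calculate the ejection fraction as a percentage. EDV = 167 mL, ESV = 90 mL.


SV = EDV - ESV = 167 - 90 = 77 mL
EF = SV/EDV * 100 = 77/167 * 100
EF = 46.11%


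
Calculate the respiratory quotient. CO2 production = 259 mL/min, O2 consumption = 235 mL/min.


RQ = VCO2 / VO2
RQ = 259 / 235
RQ = 1.102


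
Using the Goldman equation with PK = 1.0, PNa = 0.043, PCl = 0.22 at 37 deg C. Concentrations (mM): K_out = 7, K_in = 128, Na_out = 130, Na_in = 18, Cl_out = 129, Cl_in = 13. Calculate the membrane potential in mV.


Vm = (RT/F)*ln((PK*Ko + PNa*Nao + PCl*Cli)/(PK*Ki + PNa*Nai + PCl*Clo))
Numer = 15.45, Denom = 157.154
Vm = -61.99 mV


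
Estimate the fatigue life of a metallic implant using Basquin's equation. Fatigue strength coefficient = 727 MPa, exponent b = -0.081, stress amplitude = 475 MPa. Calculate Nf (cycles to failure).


sigma_a = sigma_f' * (2Nf)^b
2Nf = (sigma_a/sigma_f')^(1/b)
2Nf = (475/727)^(1/-0.081)
2Nf = 191.41907
Nf = 95.71


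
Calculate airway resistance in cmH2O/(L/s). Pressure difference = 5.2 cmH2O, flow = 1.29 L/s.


R = dP / flow
R = 5.2 / 1.29
R = 4.031 cmH2O/(L/s)


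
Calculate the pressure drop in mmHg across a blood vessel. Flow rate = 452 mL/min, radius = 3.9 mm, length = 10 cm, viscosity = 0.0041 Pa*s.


dP = 8*mu*L*Q / (pi*r^4)
Q = 452 mL/min = 7.53333e-06 m^3/s
dP = 33.9979 Pa = 33.9979 / 133.322 mmHg = 0.255 mmHg


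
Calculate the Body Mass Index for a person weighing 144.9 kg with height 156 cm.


BMI = weight / height^2
height = 156 cm = 1.56 m
BMI = 144.9 / 1.56^2
BMI = 59.54 kg/m^2


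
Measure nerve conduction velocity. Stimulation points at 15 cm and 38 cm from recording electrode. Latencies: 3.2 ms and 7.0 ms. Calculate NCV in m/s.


Distance = (38 - 15) / 100 = 0.23 m
dt = (7.0 - 3.2) / 1000 = 0.0038 s
NCV = dist / dt = 60.53 m/s


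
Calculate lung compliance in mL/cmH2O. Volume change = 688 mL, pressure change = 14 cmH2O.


C = dV / dP
C = 688 / 14
C = 49.14 mL/cmH2O


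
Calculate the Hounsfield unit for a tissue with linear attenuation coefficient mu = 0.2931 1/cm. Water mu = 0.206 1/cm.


HU = ((mu_tissue - mu_water) / mu_water) * 1000
HU = ((0.2931 - 0.206) / 0.206) * 1000
HU = 422.8


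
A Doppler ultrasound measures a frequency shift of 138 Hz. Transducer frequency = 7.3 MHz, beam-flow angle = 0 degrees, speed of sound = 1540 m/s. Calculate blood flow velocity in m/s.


v = fd * c / (2 * f0 * cos(theta))
v = 138 * 1540 / (2 * 7.3000e+06 * cos(0))
v = 0.01456 m/s


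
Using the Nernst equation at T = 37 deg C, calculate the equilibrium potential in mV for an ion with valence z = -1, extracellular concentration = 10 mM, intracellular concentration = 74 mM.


E = (RT/(zF)) * ln(C_out/C_in)
T = 37 + 273.15 = 310.15 K
E = (8.314 * 310.15 / (-1 * 96485)) * ln(10/74)
E = 53.49 mV


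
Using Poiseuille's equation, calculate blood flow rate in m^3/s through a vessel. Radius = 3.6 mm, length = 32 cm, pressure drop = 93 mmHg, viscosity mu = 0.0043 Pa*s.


Q = pi*r^4*dP / (8*mu*L)
r = 0.0036 m, L = 0.32 m
dP = 93 mmHg = 12398.946 Pa
Q = 5.9434e-04 m^3/s


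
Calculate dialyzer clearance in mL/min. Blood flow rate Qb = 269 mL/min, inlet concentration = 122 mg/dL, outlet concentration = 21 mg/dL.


K = Qb * (Cb_in - Cb_out) / Cb_in
K = 269 * (122 - 21) / 122
K = 222.7 mL/min


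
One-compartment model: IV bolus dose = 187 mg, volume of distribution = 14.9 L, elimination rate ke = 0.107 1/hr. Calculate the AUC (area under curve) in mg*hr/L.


C0 = Dose/Vd = 187/14.9 = 12.5503 mg/L
AUC = C0/ke = 12.5503/0.107
AUC = 117.3 mg*hr/L


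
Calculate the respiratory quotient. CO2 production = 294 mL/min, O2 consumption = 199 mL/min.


RQ = VCO2 / VO2
RQ = 294 / 199
RQ = 1.477


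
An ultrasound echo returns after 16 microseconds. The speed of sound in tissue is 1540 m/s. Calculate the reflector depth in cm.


depth = c * t / 2
t = 16 us = 1.6000e-05 s
depth = 1540 * 1.6000e-05 / 2
depth = 0.01232 m = 1.232 cm


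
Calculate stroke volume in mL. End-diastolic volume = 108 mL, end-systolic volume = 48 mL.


SV = EDV - ESV
SV = 108 - 48
SV = 60 mL


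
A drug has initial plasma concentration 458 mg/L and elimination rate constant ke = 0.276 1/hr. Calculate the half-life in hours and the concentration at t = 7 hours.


t_half = ln(2) / ke = 0.693147 / 0.276 = 2.511 hr
C(t) = C0 * exp(-ke*t) = 458 * exp(-0.276*7)
C(7) = 66.35 mg/L


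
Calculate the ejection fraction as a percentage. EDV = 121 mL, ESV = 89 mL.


SV = EDV - ESV = 121 - 89 = 32 mL
EF = SV/EDV * 100 = 32/121 * 100
EF = 26.45%


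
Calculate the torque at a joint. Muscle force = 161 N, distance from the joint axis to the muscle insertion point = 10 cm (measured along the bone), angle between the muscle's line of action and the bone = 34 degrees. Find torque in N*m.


Torque = F * d * sin(theta)   (moment arm = d*sin(theta))
d = 10 cm = 0.1 m
Torque = 161 * 0.1 * sin(34)
Torque = 9.003 N*m


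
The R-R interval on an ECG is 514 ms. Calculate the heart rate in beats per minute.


HR = 60 / RR_interval(s)
RR = 514 ms = 0.514 s
HR = 60 / 0.514 = 116.7 bpm


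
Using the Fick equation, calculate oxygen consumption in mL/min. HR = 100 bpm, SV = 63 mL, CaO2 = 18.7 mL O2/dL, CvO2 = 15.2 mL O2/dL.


CO = HR*SV = 100*63/1000 = 6.3 L/min
a-v O2 diff = 18.7 - 15.2 = 3.5 mL/dL
VO2 = CO * (CaO2-CvO2) * 10 dL/L
VO2 = 6.3 * 3.5 * 10
VO2 = 220.5 mL/min


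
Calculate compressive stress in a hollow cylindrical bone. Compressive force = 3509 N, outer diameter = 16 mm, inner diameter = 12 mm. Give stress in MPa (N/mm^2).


A = pi*(r_o^2 - r_i^2)
r_o = 8 mm, r_i = 6 mm
A = 87.9646 mm^2
sigma = F/A = 3509 / 87.9646
sigma = 39.89 MPa


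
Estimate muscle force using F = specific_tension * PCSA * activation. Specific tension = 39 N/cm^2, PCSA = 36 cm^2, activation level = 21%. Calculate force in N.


F = sigma * PCSA * activation
F = 39 * 36 * 0.21
F = 294.8 N


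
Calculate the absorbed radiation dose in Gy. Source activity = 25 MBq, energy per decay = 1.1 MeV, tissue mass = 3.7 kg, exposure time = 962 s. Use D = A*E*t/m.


A = 25 MBq = 2.5000e+07 Bq
E = 1.1 MeV = 1.7622e-13 J
D = A*E*t/m = 2.5000e+07*1.7622e-13*962/3.7
D = 0.001145 Gy


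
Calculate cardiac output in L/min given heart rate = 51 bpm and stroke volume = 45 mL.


CO = HR * SV
CO = 51 * 45 / 1000
CO = 2.295 L/min


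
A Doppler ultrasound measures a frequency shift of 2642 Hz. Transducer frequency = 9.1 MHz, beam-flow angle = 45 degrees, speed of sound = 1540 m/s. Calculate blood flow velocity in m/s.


v = fd * c / (2 * f0 * cos(theta))
v = 2642 * 1540 / (2 * 9.1000e+06 * cos(45))
v = 0.3162 m/s


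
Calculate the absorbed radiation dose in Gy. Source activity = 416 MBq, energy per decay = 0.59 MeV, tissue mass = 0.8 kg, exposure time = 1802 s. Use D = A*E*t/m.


A = 416 MBq = 4.1600e+08 Bq
E = 0.59 MeV = 9.4518e-14 J
D = A*E*t/m = 4.1600e+08*9.4518e-14*1802/0.8
D = 0.08857 Gy


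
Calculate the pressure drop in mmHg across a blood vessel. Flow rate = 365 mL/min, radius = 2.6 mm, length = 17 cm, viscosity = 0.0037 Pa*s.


dP = 8*mu*L*Q / (pi*r^4)
Q = 365 mL/min = 6.08333e-06 m^3/s
dP = 213.225 Pa = 213.225 / 133.322 mmHg = 1.599 mmHg


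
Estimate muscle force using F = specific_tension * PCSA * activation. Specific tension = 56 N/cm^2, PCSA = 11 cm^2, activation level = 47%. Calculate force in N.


F = sigma * PCSA * activation
F = 56 * 11 * 0.47
F = 289.5 N


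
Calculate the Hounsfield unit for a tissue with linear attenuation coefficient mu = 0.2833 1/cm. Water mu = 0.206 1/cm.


HU = ((mu_tissue - mu_water) / mu_water) * 1000
HU = ((0.2833 - 0.206) / 0.206) * 1000
HU = 375.2


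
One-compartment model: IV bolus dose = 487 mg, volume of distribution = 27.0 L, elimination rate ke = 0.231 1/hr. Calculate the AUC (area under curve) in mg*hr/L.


C0 = Dose/Vd = 487/27.0 = 18.037 mg/L
AUC = C0/ke = 18.037/0.231
AUC = 78.08 mg*hr/L


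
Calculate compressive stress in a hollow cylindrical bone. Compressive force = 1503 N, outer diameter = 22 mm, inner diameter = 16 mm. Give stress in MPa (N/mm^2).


A = pi*(r_o^2 - r_i^2)
r_o = 11 mm, r_i = 8 mm
A = 179.071 mm^2
sigma = F/A = 1503 / 179.071
sigma = 8.393 MPa


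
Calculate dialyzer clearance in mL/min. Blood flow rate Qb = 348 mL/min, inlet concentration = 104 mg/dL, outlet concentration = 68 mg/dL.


K = Qb * (Cb_in - Cb_out) / Cb_in
K = 348 * (104 - 68) / 104
K = 120.5 mL/min


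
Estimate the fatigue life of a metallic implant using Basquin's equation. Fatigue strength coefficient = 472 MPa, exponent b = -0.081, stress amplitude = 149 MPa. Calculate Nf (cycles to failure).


sigma_a = sigma_f' * (2Nf)^b
2Nf = (sigma_a/sigma_f')^(1/b)
2Nf = (149/472)^(1/-0.081)
2Nf = 1521141.1
Nf = 7.606e+05


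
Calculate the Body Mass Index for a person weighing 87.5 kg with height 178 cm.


BMI = weight / height^2
height = 178 cm = 1.78 m
BMI = 87.5 / 1.78^2
BMI = 27.62 kg/m^2


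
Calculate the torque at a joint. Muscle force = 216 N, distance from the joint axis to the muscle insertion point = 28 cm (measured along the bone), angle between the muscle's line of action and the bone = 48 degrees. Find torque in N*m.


Torque = F * d * sin(theta)   (moment arm = d*sin(theta))
d = 28 cm = 0.28 m
Torque = 216 * 0.28 * sin(48)
Torque = 44.95 N*m


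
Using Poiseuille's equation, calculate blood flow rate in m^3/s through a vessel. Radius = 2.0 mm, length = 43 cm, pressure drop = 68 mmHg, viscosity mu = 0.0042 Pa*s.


Q = pi*r^4*dP / (8*mu*L)
r = 0.002 m, L = 0.43 m
dP = 68 mmHg = 9065.896 Pa
Q = 3.1541e-05 m^3/s


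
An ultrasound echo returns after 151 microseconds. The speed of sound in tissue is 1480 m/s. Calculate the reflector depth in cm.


depth = c * t / 2
t = 151 us = 1.5100e-04 s
depth = 1480 * 1.5100e-04 / 2
depth = 0.11174 m = 11.174 cm


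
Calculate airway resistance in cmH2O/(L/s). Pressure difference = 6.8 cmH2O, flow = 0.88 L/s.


R = dP / flow
R = 6.8 / 0.88
R = 7.727 cmH2O/(L/s)


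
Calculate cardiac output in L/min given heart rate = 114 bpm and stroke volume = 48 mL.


CO = HR * SV
CO = 114 * 48 / 1000
CO = 5.472 L/min


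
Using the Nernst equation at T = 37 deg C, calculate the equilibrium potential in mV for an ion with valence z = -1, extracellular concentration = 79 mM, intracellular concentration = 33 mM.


E = (RT/(zF)) * ln(C_out/C_in)
T = 37 + 273.15 = 310.15 K
E = (8.314 * 310.15 / (-1 * 96485)) * ln(79/33)
E = -23.33 mV


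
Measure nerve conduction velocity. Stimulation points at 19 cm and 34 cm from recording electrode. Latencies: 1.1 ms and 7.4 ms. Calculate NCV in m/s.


Distance = (34 - 19) / 100 = 0.15 m
dt = (7.4 - 1.1) / 1000 = 0.0063 s
NCV = dist / dt = 23.81 m/s


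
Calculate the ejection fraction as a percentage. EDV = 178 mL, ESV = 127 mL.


SV = EDV - ESV = 178 - 127 = 51 mL
EF = SV/EDV * 100 = 51/178 * 100
EF = 28.65%


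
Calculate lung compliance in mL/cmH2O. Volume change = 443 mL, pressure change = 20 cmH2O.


C = dV / dP
C = 443 / 20
C = 22.15 mL/cmH2O


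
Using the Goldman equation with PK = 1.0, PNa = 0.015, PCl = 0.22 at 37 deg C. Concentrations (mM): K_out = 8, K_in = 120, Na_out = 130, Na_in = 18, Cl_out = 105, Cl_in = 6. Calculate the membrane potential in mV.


Vm = (RT/F)*ln((PK*Ko + PNa*Nao + PCl*Cli)/(PK*Ki + PNa*Nai + PCl*Clo))
Numer = 11.27, Denom = 143.37
Vm = -67.97 mV


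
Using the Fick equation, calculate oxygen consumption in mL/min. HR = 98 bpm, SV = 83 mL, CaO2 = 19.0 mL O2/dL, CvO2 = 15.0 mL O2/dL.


CO = HR*SV = 98*83/1000 = 8.134 L/min
a-v O2 diff = 19.0 - 15.0 = 4 mL/dL
VO2 = CO * (CaO2-CvO2) * 10 dL/L
VO2 = 8.134 * 4 * 10
VO2 = 325.4 mL/min


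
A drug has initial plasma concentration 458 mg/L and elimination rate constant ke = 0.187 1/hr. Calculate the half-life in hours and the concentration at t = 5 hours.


t_half = ln(2) / ke = 0.693147 / 0.187 = 3.707 hr
C(t) = C0 * exp(-ke*t) = 458 * exp(-0.187*5)
C(5) = 179.8 mg/L


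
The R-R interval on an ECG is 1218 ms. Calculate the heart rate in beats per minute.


HR = 60 / RR_interval(s)
RR = 1218 ms = 1.218 s
HR = 60 / 1.218 = 49.26 bpm


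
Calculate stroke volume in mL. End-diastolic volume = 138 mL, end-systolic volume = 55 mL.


SV = EDV - ESV
SV = 138 - 55
SV = 83 mL


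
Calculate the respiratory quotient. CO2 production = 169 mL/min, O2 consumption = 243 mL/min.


RQ = VCO2 / VO2
RQ = 169 / 243
RQ = 0.6955


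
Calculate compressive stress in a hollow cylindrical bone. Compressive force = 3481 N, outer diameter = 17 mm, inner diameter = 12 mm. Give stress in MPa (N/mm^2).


A = pi*(r_o^2 - r_i^2)
r_o = 8.5 mm, r_i = 6 mm
A = 113.883 mm^2
sigma = F/A = 3481 / 113.883
sigma = 30.57 MPa


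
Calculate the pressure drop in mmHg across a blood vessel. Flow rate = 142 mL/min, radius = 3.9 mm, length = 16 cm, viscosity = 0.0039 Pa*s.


dP = 8*mu*L*Q / (pi*r^4)
Q = 142 mL/min = 2.36667e-06 m^3/s
dP = 16.2556 Pa = 16.2556 / 133.322 mmHg = 0.1219 mmHg


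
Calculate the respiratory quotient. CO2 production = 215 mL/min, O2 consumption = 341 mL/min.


RQ = VCO2 / VO2
RQ = 215 / 341
RQ = 0.6305


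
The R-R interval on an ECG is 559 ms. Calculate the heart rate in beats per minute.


HR = 60 / RR_interval(s)
RR = 559 ms = 0.559 s
HR = 60 / 0.559 = 107.3 bpm


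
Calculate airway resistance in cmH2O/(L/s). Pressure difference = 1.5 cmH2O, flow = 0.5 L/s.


R = dP / flow
R = 1.5 / 0.5
R = 3 cmH2O/(L/s)


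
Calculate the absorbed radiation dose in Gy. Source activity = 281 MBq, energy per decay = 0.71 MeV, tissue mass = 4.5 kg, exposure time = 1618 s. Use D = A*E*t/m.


A = 281 MBq = 2.8100e+08 Bq
E = 0.71 MeV = 1.13742e-13 J
D = A*E*t/m = 2.8100e+08*1.13742e-13*1618/4.5
D = 0.01149 Gy


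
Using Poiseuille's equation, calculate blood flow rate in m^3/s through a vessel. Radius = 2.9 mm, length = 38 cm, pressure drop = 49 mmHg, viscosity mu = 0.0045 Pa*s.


Q = pi*r^4*dP / (8*mu*L)
r = 0.0029 m, L = 0.38 m
dP = 49 mmHg = 6532.778 Pa
Q = 1.0611e-04 m^3/s


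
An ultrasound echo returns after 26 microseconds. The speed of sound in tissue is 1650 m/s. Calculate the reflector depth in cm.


depth = c * t / 2
t = 26 us = 2.6000e-05 s
depth = 1650 * 2.6000e-05 / 2
depth = 0.02145 m = 2.145 cm


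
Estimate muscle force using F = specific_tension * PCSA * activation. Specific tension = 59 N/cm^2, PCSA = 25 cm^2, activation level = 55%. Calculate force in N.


F = sigma * PCSA * activation
F = 59 * 25 * 0.55
F = 811.3 N


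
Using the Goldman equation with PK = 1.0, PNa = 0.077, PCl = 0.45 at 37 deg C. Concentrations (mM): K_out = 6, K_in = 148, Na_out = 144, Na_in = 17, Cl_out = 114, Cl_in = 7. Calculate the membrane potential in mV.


Vm = (RT/F)*ln((PK*Ko + PNa*Nao + PCl*Cli)/(PK*Ki + PNa*Nai + PCl*Clo))
Numer = 20.238, Denom = 200.609
Vm = -61.3 mV


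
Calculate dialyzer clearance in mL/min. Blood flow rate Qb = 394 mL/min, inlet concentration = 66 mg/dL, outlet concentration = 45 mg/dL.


K = Qb * (Cb_in - Cb_out) / Cb_in
K = 394 * (66 - 45) / 66
K = 125.4 mL/min


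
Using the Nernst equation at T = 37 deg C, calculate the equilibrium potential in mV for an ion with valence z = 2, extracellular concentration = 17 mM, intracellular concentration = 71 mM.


E = (RT/(zF)) * ln(C_out/C_in)
T = 37 + 273.15 = 310.15 K
E = (8.314 * 310.15 / (2 * 96485)) * ln(17/71)
E = -19.1 mV


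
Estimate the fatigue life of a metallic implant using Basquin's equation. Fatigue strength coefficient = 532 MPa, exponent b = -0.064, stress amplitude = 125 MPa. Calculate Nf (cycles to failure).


sigma_a = sigma_f' * (2Nf)^b
2Nf = (sigma_a/sigma_f')^(1/b)
2Nf = (125/532)^(1/-0.064)
2Nf = 6.732096e+09
Nf = 3.3660e+09


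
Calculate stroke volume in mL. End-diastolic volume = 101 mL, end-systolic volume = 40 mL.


SV = EDV - ESV
SV = 101 - 40
SV = 61 mL


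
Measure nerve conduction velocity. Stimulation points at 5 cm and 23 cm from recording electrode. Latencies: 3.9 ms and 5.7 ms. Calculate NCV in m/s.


Distance = (23 - 5) / 100 = 0.18 m
dt = (5.7 - 3.9) / 1000 = 0.0018 s
NCV = dist / dt = 100 m/s


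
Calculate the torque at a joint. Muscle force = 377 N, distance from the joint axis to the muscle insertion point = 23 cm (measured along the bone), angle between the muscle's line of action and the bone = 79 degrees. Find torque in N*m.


Torque = F * d * sin(theta)   (moment arm = d*sin(theta))
d = 23 cm = 0.23 m
Torque = 377 * 0.23 * sin(79)
Torque = 85.12 N*m


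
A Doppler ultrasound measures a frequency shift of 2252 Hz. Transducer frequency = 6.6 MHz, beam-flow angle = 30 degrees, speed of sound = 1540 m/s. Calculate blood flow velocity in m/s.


v = fd * c / (2 * f0 * cos(theta))
v = 2252 * 1540 / (2 * 6.6000e+06 * cos(30))
v = 0.3034 m/s


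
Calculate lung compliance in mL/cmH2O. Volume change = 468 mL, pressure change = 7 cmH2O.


C = dV / dP
C = 468 / 7
C = 66.86 mL/cmH2O


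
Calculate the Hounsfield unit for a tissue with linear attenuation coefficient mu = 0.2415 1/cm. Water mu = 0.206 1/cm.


HU = ((mu_tissue - mu_water) / mu_water) * 1000
HU = ((0.2415 - 0.206) / 0.206) * 1000
HU = 172.3


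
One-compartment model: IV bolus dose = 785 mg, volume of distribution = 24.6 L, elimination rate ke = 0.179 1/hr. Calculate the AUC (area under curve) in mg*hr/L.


C0 = Dose/Vd = 785/24.6 = 31.9106 mg/L
AUC = C0/ke = 31.9106/0.179
AUC = 178.3 mg*hr/L


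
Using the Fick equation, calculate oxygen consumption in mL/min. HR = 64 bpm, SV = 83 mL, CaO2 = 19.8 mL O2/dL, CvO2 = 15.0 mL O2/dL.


CO = HR*SV = 64*83/1000 = 5.312 L/min
a-v O2 diff = 19.8 - 15.0 = 4.8 mL/dL
VO2 = CO * (CaO2-CvO2) * 10 dL/L
VO2 = 5.312 * 4.8 * 10
VO2 = 255 mL/min


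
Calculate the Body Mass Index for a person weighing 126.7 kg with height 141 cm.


BMI = weight / height^2
height = 141 cm = 1.41 m
BMI = 126.7 / 1.41^2
BMI = 63.73 kg/m^2


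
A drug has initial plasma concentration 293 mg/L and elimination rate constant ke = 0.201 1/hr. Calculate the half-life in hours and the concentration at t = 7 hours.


t_half = ln(2) / ke = 0.693147 / 0.201 = 3.448 hr
C(t) = C0 * exp(-ke*t) = 293 * exp(-0.201*7)
C(7) = 71.75 mg/L


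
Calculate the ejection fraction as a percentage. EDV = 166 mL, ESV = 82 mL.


SV = EDV - ESV = 166 - 82 = 84 mL
EF = SV/EDV * 100 = 84/166 * 100
EF = 50.6%


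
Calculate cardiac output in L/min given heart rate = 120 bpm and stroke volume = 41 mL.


CO = HR * SV
CO = 120 * 41 / 1000
CO = 4.92 L/min
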